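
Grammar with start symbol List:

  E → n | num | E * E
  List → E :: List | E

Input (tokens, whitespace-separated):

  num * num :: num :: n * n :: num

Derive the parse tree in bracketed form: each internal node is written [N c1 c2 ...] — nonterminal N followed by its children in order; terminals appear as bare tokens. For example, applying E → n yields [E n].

List
E :: List
E * E :: List
num * E :: List
num * num :: List
num * num :: E :: List
num * num :: num :: List
num * num :: num :: E :: List
num * num :: num :: E * E :: List
num * num :: num :: n * E :: List
num * num :: num :: n * n :: List
num * num :: num :: n * n :: E
num * num :: num :: n * n :: num

[List [E [E num] * [E num]] :: [List [E num] :: [List [E [E n] * [E n]] :: [List [E num]]]]]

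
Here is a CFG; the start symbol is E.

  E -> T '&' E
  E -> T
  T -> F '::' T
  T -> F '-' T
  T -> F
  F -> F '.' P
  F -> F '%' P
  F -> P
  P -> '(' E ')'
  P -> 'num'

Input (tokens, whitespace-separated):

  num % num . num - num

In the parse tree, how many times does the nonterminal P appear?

4

[E [T [F [F [F [P num]] % [P num]] . [P num]] - [T [F [P num]]]]]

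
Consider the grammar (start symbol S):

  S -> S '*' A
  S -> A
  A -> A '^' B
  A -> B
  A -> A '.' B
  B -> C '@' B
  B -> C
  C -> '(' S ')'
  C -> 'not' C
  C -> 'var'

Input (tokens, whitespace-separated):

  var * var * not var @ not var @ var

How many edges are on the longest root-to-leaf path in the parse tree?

6

[S [S [S [A [B [C var]]]] * [A [B [C var]]]] * [A [B [C not [C var]] @ [B [C not [C var]] @ [B [C var]]]]]]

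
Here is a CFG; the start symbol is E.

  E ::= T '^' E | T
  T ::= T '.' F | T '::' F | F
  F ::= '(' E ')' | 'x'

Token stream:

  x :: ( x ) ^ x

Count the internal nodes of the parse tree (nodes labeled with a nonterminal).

[E [T [T [F x]] :: [F ( [E [T [F x]]] )]] ^ [E [T [F x]]]]

11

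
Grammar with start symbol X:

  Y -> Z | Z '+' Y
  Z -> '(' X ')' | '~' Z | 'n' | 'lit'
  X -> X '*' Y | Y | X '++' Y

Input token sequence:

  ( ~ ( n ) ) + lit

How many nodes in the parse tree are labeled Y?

4

[X [Y [Z ( [X [Y [Z ~ [Z ( [X [Y [Z n]]] )]]]] )] + [Y [Z lit]]]]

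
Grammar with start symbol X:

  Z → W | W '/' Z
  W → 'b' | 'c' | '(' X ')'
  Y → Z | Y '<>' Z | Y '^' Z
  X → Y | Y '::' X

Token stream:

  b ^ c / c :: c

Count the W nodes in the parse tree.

4

[X [Y [Y [Z [W b]]] ^ [Z [W c] / [Z [W c]]]] :: [X [Y [Z [W c]]]]]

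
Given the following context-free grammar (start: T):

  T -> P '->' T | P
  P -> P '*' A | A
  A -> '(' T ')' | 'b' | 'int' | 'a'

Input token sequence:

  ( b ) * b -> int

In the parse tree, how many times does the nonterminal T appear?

[T [P [P [A ( [T [P [A b]]] )]] * [A b]] -> [T [P [A int]]]]

3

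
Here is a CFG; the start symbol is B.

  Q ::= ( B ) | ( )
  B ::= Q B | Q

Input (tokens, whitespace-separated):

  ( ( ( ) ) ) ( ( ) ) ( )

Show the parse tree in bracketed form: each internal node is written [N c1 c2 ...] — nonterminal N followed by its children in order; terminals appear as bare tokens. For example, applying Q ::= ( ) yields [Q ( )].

[B [Q ( [B [Q ( [B [Q ( )]] )]] )] [B [Q ( [B [Q ( )]] )] [B [Q ( )]]]]

B
Q B
( B ) B
( Q ) B
( ( B ) ) B
( ( Q ) ) B
( ( ( ) ) ) B
( ( ( ) ) ) Q B
( ( ( ) ) ) ( B ) B
( ( ( ) ) ) ( Q ) B
( ( ( ) ) ) ( ( ) ) B
( ( ( ) ) ) ( ( ) ) Q
( ( ( ) ) ) ( ( ) ) ( )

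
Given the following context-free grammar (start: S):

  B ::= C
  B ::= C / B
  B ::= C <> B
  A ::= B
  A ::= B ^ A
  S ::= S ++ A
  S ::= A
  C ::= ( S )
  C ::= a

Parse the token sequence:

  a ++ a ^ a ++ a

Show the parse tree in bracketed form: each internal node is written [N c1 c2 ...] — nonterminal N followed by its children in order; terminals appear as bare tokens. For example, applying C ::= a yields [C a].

S
S ++ A
S ++ A ++ A
A ++ A ++ A
B ++ A ++ A
C ++ A ++ A
a ++ A ++ A
a ++ B ^ A ++ A
a ++ C ^ A ++ A
a ++ a ^ A ++ A
a ++ a ^ B ++ A
a ++ a ^ C ++ A
a ++ a ^ a ++ A
a ++ a ^ a ++ B
a ++ a ^ a ++ C
a ++ a ^ a ++ a

[S [S [S [A [B [C a]]]] ++ [A [B [C a]] ^ [A [B [C a]]]]] ++ [A [B [C a]]]]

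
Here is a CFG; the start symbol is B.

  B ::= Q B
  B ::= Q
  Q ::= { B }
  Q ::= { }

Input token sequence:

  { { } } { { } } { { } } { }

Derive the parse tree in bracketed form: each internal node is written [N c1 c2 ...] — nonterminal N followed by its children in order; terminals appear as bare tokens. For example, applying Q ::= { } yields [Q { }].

B
Q B
{ B } B
{ Q } B
{ { } } B
{ { } } Q B
{ { } } { B } B
{ { } } { Q } B
{ { } } { { } } B
{ { } } { { } } Q B
{ { } } { { } } { B } B
{ { } } { { } } { Q } B
{ { } } { { } } { { } } B
{ { } } { { } } { { } } Q
{ { } } { { } } { { } } { }

[B [Q { [B [Q { }]] }] [B [Q { [B [Q { }]] }] [B [Q { [B [Q { }]] }] [B [Q { }]]]]]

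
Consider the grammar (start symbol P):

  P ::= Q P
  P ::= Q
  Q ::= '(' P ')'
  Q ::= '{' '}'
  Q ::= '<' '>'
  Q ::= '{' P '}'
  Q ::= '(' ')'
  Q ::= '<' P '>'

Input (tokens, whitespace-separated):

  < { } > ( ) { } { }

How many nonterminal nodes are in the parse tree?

10

[P [Q < [P [Q { }]] >] [P [Q ( )] [P [Q { }] [P [Q { }]]]]]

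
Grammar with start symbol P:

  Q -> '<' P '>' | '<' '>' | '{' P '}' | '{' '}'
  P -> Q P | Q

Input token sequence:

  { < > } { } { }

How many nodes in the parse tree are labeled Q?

4

[P [Q { [P [Q < >]] }] [P [Q { }] [P [Q { }]]]]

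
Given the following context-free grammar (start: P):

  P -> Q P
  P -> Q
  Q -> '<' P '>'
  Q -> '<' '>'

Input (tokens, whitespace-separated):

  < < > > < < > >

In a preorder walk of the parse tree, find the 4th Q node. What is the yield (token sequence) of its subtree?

[P [Q < [P [Q < >]] >] [P [Q < [P [Q < >]] >]]]

< >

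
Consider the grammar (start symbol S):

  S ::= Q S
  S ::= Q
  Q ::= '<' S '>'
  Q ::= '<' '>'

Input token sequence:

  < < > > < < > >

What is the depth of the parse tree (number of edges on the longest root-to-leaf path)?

[S [Q < [S [Q < >]] >] [S [Q < [S [Q < >]] >]]]

5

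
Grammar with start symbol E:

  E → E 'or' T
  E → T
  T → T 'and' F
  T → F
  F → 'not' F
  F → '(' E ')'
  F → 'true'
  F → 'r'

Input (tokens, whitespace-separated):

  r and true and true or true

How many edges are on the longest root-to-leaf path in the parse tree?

6

[E [E [T [T [T [F r]] and [F true]] and [F true]]] or [T [F true]]]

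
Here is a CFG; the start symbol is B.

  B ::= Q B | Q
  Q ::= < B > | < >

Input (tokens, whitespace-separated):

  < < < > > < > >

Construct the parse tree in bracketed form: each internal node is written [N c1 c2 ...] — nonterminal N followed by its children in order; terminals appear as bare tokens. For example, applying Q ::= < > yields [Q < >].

B
Q
< B >
< Q B >
< < B > B >
< < Q > B >
< < < > > B >
< < < > > Q >
< < < > > < > >

[B [Q < [B [Q < [B [Q < >]] >] [B [Q < >]]] >]]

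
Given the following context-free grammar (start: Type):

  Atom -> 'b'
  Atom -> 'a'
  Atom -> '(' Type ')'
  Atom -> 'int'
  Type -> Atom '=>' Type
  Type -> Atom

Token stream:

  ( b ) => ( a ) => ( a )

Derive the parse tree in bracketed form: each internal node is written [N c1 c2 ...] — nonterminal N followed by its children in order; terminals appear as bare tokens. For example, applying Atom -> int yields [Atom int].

[Type [Atom ( [Type [Atom b]] )] => [Type [Atom ( [Type [Atom a]] )] => [Type [Atom ( [Type [Atom a]] )]]]]

Type
Atom => Type
( Type ) => Type
( Atom ) => Type
( b ) => Type
( b ) => Atom => Type
( b ) => ( Type ) => Type
( b ) => ( Atom ) => Type
( b ) => ( a ) => Type
( b ) => ( a ) => Atom
( b ) => ( a ) => ( Type )
( b ) => ( a ) => ( Atom )
( b ) => ( a ) => ( a )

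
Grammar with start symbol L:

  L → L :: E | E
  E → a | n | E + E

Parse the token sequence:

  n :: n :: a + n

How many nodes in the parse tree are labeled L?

3

[L [L [L [E n]] :: [E n]] :: [E [E a] + [E n]]]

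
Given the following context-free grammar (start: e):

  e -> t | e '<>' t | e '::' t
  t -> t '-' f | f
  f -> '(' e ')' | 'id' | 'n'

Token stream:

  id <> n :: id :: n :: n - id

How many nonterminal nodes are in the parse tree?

[e [e [e [e [e [t [f id]]] <> [t [f n]]] :: [t [f id]]] :: [t [f n]]] :: [t [t [f n]] - [f id]]]

17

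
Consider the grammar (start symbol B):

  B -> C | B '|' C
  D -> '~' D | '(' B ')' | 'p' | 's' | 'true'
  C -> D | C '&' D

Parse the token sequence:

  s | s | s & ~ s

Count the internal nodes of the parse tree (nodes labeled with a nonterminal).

[B [B [B [C [D s]]] | [C [D s]]] | [C [C [D s]] & [D ~ [D s]]]]

12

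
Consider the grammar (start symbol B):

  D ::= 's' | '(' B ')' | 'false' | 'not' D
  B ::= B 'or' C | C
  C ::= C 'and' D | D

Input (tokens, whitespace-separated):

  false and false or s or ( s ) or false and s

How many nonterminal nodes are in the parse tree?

19

[B [B [B [B [C [C [D false]] and [D false]]] or [C [D s]]] or [C [D ( [B [C [D s]]] )]]] or [C [C [D false]] and [D s]]]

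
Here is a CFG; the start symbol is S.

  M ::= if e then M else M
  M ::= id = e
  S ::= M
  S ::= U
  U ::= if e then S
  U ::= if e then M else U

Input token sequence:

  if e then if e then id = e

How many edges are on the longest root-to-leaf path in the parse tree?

6

[S [U if e then [S [U if e then [S [M id = e]]]]]]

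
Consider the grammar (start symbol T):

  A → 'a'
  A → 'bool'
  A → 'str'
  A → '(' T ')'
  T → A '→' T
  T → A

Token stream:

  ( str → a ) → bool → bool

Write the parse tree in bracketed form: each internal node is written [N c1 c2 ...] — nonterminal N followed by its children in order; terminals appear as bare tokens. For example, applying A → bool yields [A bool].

T
A → T
( T ) → T
( A → T ) → T
( str → T ) → T
( str → A ) → T
( str → a ) → T
( str → a ) → A → T
( str → a ) → bool → T
( str → a ) → bool → A
( str → a ) → bool → bool

[T [A ( [T [A str] → [T [A a]]] )] → [T [A bool] → [T [A bool]]]]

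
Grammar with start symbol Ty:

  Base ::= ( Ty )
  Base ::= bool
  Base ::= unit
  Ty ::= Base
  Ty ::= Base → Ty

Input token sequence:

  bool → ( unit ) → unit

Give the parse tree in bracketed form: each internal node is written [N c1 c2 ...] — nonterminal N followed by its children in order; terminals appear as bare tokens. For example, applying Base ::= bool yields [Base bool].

[Ty [Base bool] → [Ty [Base ( [Ty [Base unit]] )] → [Ty [Base unit]]]]

Ty
Base → Ty
bool → Ty
bool → Base → Ty
bool → ( Ty ) → Ty
bool → ( Base ) → Ty
bool → ( unit ) → Ty
bool → ( unit ) → Base
bool → ( unit ) → unit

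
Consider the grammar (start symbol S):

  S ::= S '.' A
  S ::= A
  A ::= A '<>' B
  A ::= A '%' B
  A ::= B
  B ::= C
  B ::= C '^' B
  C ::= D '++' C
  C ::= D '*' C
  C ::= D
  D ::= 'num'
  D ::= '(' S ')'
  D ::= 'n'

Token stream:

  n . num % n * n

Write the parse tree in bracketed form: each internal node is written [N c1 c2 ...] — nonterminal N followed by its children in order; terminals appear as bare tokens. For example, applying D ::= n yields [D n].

[S [S [A [B [C [D n]]]]] . [A [A [B [C [D num]]]] % [B [C [D n] * [C [D n]]]]]]

S
S . A
A . A
B . A
C . A
D . A
n . A
n . A % B
n . B % B
n . C % B
n . D % B
n . num % B
n . num % C
n . num % D * C
n . num % n * C
n . num % n * D
n . num % n * n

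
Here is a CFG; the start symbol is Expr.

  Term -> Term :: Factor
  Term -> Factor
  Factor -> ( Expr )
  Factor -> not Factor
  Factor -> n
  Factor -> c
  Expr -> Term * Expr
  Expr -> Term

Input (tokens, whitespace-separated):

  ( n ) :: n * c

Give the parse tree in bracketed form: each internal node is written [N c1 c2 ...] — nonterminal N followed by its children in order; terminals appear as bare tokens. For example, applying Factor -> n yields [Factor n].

Expr
Term * Expr
Term :: Factor * Expr
Factor :: Factor * Expr
( Expr ) :: Factor * Expr
( Term ) :: Factor * Expr
( Factor ) :: Factor * Expr
( n ) :: Factor * Expr
( n ) :: n * Expr
( n ) :: n * Term
( n ) :: n * Factor
( n ) :: n * c

[Expr [Term [Term [Factor ( [Expr [Term [Factor n]]] )]] :: [Factor n]] * [Expr [Term [Factor c]]]]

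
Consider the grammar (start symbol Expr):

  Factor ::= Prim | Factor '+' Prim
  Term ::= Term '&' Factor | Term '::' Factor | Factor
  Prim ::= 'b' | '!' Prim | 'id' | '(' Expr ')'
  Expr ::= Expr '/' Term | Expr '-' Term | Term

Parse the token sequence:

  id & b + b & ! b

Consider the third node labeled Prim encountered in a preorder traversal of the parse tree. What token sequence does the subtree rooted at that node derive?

[Expr [Term [Term [Term [Factor [Prim id]]] & [Factor [Factor [Prim b]] + [Prim b]]] & [Factor [Prim ! [Prim b]]]]]

b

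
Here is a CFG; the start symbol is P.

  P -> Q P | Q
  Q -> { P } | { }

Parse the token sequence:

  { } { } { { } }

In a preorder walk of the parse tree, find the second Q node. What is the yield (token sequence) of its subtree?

[P [Q { }] [P [Q { }] [P [Q { [P [Q { }]] }]]]]

{ }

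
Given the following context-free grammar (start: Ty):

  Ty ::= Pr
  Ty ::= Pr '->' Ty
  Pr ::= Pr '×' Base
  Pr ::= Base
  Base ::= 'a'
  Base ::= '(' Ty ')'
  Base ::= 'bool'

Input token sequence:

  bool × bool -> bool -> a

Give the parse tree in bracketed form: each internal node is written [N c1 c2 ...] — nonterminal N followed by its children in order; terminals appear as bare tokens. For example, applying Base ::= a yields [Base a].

Ty
Pr -> Ty
Pr × Base -> Ty
Base × Base -> Ty
bool × Base -> Ty
bool × bool -> Ty
bool × bool -> Pr -> Ty
bool × bool -> Base -> Ty
bool × bool -> bool -> Ty
bool × bool -> bool -> Pr
bool × bool -> bool -> Base
bool × bool -> bool -> a

[Ty [Pr [Pr [Base bool]] × [Base bool]] -> [Ty [Pr [Base bool]] -> [Ty [Pr [Base a]]]]]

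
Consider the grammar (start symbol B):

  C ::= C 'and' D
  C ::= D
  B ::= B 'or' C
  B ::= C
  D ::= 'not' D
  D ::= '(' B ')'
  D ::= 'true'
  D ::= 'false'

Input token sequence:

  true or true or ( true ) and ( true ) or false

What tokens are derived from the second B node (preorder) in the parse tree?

[B [B [B [B [C [D true]]] or [C [D true]]] or [C [C [D ( [B [C [D true]]] )]] and [D ( [B [C [D true]]] )]]] or [C [D false]]]

true or true or ( true ) and ( true )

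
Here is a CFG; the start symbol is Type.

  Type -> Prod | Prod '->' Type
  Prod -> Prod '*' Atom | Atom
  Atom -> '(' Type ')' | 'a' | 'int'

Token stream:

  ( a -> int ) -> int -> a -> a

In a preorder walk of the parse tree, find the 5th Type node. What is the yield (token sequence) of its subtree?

a -> a

[Type [Prod [Atom ( [Type [Prod [Atom a]] -> [Type [Prod [Atom int]]]] )]] -> [Type [Prod [Atom int]] -> [Type [Prod [Atom a]] -> [Type [Prod [Atom a]]]]]]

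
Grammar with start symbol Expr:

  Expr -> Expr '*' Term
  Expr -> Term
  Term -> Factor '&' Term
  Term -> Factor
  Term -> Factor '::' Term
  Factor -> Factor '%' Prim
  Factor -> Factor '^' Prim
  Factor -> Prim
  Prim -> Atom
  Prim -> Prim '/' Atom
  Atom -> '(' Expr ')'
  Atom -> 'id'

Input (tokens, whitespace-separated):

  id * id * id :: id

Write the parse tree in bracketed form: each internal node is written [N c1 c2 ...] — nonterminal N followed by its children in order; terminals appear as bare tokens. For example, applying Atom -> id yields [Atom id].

Expr
Expr * Term
Expr * Term * Term
Term * Term * Term
Factor * Term * Term
Prim * Term * Term
Atom * Term * Term
id * Term * Term
id * Factor * Term
id * Prim * Term
id * Atom * Term
id * id * Term
id * id * Factor :: Term
id * id * Prim :: Term
id * id * Atom :: Term
id * id * id :: Term
id * id * id :: Factor
id * id * id :: Prim
id * id * id :: Atom
id * id * id :: id

[Expr [Expr [Expr [Term [Factor [Prim [Atom id]]]]] * [Term [Factor [Prim [Atom id]]]]] * [Term [Factor [Prim [Atom id]]] :: [Term [Factor [Prim [Atom id]]]]]]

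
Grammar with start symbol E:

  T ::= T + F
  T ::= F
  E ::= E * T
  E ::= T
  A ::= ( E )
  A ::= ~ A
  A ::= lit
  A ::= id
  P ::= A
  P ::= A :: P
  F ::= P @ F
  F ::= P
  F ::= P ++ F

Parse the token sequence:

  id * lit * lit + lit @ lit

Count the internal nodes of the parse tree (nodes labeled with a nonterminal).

[E [E [E [T [F [P [A id]]]]] * [T [F [P [A lit]]]]] * [T [T [F [P [A lit]]]] + [F [P [A lit]] @ [F [P [A lit]]]]]]

22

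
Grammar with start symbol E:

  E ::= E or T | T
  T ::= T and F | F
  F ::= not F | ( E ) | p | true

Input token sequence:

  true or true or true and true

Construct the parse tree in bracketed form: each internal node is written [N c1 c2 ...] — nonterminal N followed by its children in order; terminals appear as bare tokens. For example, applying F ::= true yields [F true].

E
E or T
E or T or T
T or T or T
F or T or T
true or T or T
true or F or T
true or true or T
true or true or T and F
true or true or F and F
true or true or true and F
true or true or true and true

[E [E [E [T [F true]]] or [T [F true]]] or [T [T [F true]] and [F true]]]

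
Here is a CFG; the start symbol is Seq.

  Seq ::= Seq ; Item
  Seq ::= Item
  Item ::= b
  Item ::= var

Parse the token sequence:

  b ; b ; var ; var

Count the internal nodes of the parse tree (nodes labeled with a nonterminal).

8

[Seq [Seq [Seq [Seq [Item b]] ; [Item b]] ; [Item var]] ; [Item var]]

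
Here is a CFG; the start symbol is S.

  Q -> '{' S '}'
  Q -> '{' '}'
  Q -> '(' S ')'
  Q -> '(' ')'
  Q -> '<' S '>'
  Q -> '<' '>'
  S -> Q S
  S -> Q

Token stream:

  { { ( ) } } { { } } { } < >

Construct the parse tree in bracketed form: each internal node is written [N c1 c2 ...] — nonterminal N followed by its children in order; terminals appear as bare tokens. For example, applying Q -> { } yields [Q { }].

S
Q S
{ S } S
{ Q } S
{ { S } } S
{ { Q } } S
{ { ( ) } } S
{ { ( ) } } Q S
{ { ( ) } } { S } S
{ { ( ) } } { Q } S
{ { ( ) } } { { } } S
{ { ( ) } } { { } } Q S
{ { ( ) } } { { } } { } S
{ { ( ) } } { { } } { } Q
{ { ( ) } } { { } } { } < >

[S [Q { [S [Q { [S [Q ( )]] }]] }] [S [Q { [S [Q { }]] }] [S [Q { }] [S [Q < >]]]]]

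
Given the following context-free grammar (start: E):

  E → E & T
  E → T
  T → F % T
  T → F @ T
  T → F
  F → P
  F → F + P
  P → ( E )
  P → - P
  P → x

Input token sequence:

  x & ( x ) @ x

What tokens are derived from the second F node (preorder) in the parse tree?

[E [E [T [F [P x]]]] & [T [F [P ( [E [T [F [P x]]]] )]] @ [T [F [P x]]]]]

( x )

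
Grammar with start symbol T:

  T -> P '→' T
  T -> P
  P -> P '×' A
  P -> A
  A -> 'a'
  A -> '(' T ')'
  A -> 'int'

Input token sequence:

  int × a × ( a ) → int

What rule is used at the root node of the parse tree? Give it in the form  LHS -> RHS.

[T [P [P [P [A int]] × [A a]] × [A ( [T [P [A a]]] )]] → [T [P [A int]]]]

T -> P '→' T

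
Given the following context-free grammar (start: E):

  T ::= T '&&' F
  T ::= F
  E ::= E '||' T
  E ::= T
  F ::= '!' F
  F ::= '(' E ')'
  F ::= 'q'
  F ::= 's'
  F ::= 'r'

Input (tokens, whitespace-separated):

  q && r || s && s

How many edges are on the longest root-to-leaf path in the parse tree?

5

[E [E [T [T [F q]] && [F r]]] || [T [T [F s]] && [F s]]]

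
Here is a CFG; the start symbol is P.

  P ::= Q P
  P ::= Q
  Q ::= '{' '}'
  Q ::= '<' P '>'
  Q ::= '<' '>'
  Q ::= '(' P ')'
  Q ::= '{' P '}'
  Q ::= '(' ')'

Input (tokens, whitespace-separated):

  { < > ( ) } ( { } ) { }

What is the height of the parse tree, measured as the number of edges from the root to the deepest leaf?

5

[P [Q { [P [Q < >] [P [Q ( )]]] }] [P [Q ( [P [Q { }]] )] [P [Q { }]]]]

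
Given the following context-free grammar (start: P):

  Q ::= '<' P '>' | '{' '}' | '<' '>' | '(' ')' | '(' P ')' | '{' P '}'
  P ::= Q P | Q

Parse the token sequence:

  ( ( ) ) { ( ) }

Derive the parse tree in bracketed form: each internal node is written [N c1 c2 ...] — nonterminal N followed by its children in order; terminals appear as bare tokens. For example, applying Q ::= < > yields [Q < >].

[P [Q ( [P [Q ( )]] )] [P [Q { [P [Q ( )]] }]]]

P
Q P
( P ) P
( Q ) P
( ( ) ) P
( ( ) ) Q
( ( ) ) { P }
( ( ) ) { Q }
( ( ) ) { ( ) }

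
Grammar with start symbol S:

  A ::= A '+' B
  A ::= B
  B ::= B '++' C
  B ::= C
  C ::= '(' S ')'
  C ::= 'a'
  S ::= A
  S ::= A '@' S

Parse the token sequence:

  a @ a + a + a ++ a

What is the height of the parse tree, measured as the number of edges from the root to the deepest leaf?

7

[S [A [B [C a]]] @ [S [A [A [A [B [C a]]] + [B [C a]]] + [B [B [C a]] ++ [C a]]]]]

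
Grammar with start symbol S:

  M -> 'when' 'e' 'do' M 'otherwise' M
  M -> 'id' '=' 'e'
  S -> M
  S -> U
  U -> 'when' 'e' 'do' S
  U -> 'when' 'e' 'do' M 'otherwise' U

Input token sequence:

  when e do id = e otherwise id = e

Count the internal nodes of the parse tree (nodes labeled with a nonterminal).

[S [M when e do [M id = e] otherwise [M id = e]]]

4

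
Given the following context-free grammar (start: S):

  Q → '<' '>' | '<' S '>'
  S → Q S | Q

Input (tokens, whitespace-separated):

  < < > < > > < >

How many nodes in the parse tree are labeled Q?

[S [Q < [S [Q < >] [S [Q < >]]] >] [S [Q < >]]]

4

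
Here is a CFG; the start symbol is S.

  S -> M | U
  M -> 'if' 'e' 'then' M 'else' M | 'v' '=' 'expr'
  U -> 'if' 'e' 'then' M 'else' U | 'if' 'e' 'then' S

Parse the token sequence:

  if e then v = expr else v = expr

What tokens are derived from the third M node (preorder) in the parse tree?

[S [M if e then [M v = expr] else [M v = expr]]]

v = expr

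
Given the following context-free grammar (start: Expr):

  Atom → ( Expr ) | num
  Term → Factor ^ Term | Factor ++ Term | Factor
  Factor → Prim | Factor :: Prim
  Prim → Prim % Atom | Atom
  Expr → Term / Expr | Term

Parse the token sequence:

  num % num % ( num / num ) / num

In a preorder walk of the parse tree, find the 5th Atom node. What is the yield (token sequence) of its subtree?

num

[Expr [Term [Factor [Prim [Prim [Prim [Atom num]] % [Atom num]] % [Atom ( [Expr [Term [Factor [Prim [Atom num]]]] / [Expr [Term [Factor [Prim [Atom num]]]]]] )]]]] / [Expr [Term [Factor [Prim [Atom num]]]]]]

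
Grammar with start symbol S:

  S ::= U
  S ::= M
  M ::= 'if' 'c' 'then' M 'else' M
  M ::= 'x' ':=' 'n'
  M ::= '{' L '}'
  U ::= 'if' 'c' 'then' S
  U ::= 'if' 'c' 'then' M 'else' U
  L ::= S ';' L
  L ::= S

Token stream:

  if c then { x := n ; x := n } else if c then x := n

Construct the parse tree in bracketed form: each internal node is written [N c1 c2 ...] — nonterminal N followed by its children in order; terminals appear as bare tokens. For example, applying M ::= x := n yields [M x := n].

[S [U if c then [M { [L [S [M x := n]] ; [L [S [M x := n]]]] }] else [U if c then [S [M x := n]]]]]

S
U
if c then M else U
if c then { L } else U
if c then { S ; L } else U
if c then { M ; L } else U
if c then { x := n ; L } else U
if c then { x := n ; S } else U
if c then { x := n ; M } else U
if c then { x := n ; x := n } else U
if c then { x := n ; x := n } else if c then S
if c then { x := n ; x := n } else if c then M
if c then { x := n ; x := n } else if c then x := n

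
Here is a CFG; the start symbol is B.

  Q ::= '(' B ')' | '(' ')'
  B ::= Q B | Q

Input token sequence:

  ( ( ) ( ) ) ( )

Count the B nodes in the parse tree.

[B [Q ( [B [Q ( )] [B [Q ( )]]] )] [B [Q ( )]]]

4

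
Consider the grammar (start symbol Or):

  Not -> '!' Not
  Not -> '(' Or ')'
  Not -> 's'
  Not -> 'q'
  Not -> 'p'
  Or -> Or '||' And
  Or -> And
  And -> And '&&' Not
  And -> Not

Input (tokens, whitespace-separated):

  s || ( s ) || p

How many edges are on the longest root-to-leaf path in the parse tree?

[Or [Or [Or [And [Not s]]] || [And [Not ( [Or [And [Not s]]] )]]] || [And [Not p]]]

7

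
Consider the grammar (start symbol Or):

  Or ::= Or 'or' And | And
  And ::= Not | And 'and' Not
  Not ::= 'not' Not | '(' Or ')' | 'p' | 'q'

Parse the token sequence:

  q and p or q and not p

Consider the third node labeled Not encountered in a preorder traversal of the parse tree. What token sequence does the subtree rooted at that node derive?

q

[Or [Or [And [And [Not q]] and [Not p]]] or [And [And [Not q]] and [Not not [Not p]]]]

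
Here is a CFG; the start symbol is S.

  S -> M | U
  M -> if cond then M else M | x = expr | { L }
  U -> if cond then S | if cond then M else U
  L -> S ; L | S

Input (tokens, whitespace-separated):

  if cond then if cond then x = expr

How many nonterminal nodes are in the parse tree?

[S [U if cond then [S [U if cond then [S [M x = expr]]]]]]

6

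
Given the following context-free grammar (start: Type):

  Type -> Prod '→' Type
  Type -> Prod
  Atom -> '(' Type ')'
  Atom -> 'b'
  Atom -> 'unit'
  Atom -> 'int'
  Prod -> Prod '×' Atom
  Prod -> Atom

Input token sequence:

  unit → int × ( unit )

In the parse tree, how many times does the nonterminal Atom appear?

4

[Type [Prod [Atom unit]] → [Type [Prod [Prod [Atom int]] × [Atom ( [Type [Prod [Atom unit]]] )]]]]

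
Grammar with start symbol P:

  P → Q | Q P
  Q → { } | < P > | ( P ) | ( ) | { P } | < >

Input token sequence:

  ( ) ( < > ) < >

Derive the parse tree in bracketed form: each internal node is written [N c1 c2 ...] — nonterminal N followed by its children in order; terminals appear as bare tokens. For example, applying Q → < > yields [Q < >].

[P [Q ( )] [P [Q ( [P [Q < >]] )] [P [Q < >]]]]

P
Q P
( ) P
( ) Q P
( ) ( P ) P
( ) ( Q ) P
( ) ( < > ) P
( ) ( < > ) Q
( ) ( < > ) < >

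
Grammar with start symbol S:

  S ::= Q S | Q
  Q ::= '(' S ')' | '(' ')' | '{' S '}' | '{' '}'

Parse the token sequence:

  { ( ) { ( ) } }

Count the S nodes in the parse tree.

[S [Q { [S [Q ( )] [S [Q { [S [Q ( )]] }]]] }]]

4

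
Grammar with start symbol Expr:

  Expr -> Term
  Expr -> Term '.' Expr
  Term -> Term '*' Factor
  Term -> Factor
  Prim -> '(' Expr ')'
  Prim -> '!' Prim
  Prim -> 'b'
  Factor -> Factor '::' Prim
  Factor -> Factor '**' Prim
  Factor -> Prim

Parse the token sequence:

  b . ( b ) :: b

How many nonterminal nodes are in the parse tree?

14

[Expr [Term [Factor [Prim b]]] . [Expr [Term [Factor [Factor [Prim ( [Expr [Term [Factor [Prim b]]]] )]] :: [Prim b]]]]]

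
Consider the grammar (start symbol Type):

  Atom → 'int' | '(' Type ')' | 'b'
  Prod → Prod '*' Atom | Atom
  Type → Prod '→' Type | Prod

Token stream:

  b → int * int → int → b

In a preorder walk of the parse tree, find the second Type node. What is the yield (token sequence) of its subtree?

int * int → int → b

[Type [Prod [Atom b]] → [Type [Prod [Prod [Atom int]] * [Atom int]] → [Type [Prod [Atom int]] → [Type [Prod [Atom b]]]]]]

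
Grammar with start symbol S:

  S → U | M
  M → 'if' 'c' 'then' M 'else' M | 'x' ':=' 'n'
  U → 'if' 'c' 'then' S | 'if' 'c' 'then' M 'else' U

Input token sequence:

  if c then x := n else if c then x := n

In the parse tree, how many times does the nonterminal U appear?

[S [U if c then [M x := n] else [U if c then [S [M x := n]]]]]

2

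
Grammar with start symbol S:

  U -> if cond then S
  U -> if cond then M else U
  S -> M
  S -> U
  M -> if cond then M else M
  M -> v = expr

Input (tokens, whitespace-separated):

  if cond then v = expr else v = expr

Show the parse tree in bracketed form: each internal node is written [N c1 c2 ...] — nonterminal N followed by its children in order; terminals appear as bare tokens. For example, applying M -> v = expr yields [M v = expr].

S
M
if cond then M else M
if cond then v = expr else M
if cond then v = expr else v = expr

[S [M if cond then [M v = expr] else [M v = expr]]]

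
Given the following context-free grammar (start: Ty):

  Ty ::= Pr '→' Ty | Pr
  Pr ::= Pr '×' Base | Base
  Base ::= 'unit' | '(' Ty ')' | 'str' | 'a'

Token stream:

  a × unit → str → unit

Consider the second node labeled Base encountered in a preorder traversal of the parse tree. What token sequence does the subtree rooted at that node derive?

unit

[Ty [Pr [Pr [Base a]] × [Base unit]] → [Ty [Pr [Base str]] → [Ty [Pr [Base unit]]]]]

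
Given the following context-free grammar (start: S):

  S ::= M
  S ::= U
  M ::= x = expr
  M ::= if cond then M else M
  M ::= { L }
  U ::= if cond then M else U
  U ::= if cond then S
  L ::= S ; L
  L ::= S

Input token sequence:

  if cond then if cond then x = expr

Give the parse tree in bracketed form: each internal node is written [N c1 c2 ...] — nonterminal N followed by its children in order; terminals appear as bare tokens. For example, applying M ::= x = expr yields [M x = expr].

[S [U if cond then [S [U if cond then [S [M x = expr]]]]]]

S
U
if cond then S
if cond then U
if cond then if cond then S
if cond then if cond then M
if cond then if cond then x = expr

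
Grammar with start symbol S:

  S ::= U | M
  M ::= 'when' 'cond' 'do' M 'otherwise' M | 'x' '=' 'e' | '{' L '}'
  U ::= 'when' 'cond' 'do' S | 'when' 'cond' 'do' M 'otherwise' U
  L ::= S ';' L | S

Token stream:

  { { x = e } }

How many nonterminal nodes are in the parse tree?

8

[S [M { [L [S [M { [L [S [M x = e]]] }]]] }]]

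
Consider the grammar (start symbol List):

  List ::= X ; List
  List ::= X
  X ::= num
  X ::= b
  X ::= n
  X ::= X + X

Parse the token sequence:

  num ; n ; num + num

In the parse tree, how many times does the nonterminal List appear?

[List [X num] ; [List [X n] ; [List [X [X num] + [X num]]]]]

3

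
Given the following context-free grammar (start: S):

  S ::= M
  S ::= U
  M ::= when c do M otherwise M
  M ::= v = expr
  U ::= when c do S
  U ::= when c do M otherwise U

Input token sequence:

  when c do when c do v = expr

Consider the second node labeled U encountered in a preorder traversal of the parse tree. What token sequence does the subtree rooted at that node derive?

[S [U when c do [S [U when c do [S [M v = expr]]]]]]

when c do v = expr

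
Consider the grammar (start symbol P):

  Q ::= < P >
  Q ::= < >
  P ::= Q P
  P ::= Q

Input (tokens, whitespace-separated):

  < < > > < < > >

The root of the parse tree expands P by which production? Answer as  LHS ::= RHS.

P ::= Q P

[P [Q < [P [Q < >]] >] [P [Q < [P [Q < >]] >]]]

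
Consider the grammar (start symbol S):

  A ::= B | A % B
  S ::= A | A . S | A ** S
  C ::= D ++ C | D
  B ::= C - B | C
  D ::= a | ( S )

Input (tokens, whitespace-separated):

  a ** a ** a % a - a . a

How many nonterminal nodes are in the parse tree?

27

[S [A [B [C [D a]]]] ** [S [A [B [C [D a]]]] ** [S [A [A [B [C [D a]]]] % [B [C [D a]] - [B [C [D a]]]]] . [S [A [B [C [D a]]]]]]]]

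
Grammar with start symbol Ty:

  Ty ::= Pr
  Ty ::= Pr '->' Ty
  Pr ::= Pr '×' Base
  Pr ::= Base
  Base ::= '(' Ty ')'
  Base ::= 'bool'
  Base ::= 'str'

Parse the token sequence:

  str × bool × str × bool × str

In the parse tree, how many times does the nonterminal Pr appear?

[Ty [Pr [Pr [Pr [Pr [Pr [Base str]] × [Base bool]] × [Base str]] × [Base bool]] × [Base str]]]

5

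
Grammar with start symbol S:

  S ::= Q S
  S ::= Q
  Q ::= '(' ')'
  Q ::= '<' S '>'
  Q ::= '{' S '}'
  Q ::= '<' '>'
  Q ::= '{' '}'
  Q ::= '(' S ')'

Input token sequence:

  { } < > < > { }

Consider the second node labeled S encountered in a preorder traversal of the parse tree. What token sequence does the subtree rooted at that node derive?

< > < > { }

[S [Q { }] [S [Q < >] [S [Q < >] [S [Q { }]]]]]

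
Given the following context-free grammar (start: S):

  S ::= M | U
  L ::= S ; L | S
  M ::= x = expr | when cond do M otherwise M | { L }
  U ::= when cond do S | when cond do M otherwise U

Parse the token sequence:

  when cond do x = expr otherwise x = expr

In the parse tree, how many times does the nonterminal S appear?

[S [M when cond do [M x = expr] otherwise [M x = expr]]]

1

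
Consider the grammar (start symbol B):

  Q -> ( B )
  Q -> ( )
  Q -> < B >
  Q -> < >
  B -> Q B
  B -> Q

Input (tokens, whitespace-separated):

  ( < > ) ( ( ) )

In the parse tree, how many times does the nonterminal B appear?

4

[B [Q ( [B [Q < >]] )] [B [Q ( [B [Q ( )]] )]]]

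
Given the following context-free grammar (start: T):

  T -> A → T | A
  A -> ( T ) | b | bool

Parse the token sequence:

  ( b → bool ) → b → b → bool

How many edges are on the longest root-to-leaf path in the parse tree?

5

[T [A ( [T [A b] → [T [A bool]]] )] → [T [A b] → [T [A b] → [T [A bool]]]]]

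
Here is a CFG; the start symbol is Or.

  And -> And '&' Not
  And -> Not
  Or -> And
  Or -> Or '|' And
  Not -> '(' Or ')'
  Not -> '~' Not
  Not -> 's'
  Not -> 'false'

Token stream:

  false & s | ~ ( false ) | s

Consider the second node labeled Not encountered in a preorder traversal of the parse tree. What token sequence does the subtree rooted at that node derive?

[Or [Or [Or [And [And [Not false]] & [Not s]]] | [And [Not ~ [Not ( [Or [And [Not false]]] )]]]] | [And [Not s]]]

s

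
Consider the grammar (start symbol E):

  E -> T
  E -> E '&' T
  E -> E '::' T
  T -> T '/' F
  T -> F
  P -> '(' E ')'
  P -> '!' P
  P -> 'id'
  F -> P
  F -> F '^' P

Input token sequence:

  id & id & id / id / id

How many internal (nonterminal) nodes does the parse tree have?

[E [E [E [T [F [P id]]]] & [T [F [P id]]]] & [T [T [T [F [P id]]] / [F [P id]]] / [F [P id]]]]

18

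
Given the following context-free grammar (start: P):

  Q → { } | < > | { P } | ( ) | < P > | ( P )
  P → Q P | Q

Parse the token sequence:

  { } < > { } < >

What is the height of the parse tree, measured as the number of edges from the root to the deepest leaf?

5

[P [Q { }] [P [Q < >] [P [Q { }] [P [Q < >]]]]]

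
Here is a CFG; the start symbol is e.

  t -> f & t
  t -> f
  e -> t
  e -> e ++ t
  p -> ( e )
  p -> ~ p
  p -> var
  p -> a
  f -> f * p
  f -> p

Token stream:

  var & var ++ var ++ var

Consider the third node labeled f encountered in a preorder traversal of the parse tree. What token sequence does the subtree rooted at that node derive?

[e [e [e [t [f [p var]] & [t [f [p var]]]]] ++ [t [f [p var]]]] ++ [t [f [p var]]]]

var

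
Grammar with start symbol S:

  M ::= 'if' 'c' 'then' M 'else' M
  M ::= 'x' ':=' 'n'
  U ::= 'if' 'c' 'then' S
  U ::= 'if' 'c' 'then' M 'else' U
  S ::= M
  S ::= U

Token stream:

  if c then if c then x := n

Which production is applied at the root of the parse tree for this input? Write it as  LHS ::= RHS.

S ::= U

[S [U if c then [S [U if c then [S [M x := n]]]]]]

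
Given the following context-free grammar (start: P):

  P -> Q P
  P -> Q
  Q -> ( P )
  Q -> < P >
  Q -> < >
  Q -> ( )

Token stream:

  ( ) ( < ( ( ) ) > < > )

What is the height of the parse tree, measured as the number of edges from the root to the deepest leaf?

9

[P [Q ( )] [P [Q ( [P [Q < [P [Q ( [P [Q ( )]] )]] >] [P [Q < >]]] )]]]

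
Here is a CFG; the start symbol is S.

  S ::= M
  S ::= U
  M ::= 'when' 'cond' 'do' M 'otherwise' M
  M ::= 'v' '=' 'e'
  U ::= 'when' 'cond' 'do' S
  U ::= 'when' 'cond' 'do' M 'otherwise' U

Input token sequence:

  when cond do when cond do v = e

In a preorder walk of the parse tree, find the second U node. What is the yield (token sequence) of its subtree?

when cond do v = e

[S [U when cond do [S [U when cond do [S [M v = e]]]]]]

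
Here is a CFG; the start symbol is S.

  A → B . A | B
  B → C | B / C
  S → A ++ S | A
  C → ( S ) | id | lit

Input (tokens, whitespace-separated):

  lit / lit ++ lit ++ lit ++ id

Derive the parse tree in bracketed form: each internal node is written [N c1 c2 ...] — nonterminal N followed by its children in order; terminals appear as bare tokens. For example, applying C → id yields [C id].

S
A ++ S
B ++ S
B / C ++ S
C / C ++ S
lit / C ++ S
lit / lit ++ S
lit / lit ++ A ++ S
lit / lit ++ B ++ S
lit / lit ++ C ++ S
lit / lit ++ lit ++ S
lit / lit ++ lit ++ A ++ S
lit / lit ++ lit ++ B ++ S
lit / lit ++ lit ++ C ++ S
lit / lit ++ lit ++ lit ++ S
lit / lit ++ lit ++ lit ++ A
lit / lit ++ lit ++ lit ++ B
lit / lit ++ lit ++ lit ++ C
lit / lit ++ lit ++ lit ++ id

[S [A [B [B [C lit]] / [C lit]]] ++ [S [A [B [C lit]]] ++ [S [A [B [C lit]]] ++ [S [A [B [C id]]]]]]]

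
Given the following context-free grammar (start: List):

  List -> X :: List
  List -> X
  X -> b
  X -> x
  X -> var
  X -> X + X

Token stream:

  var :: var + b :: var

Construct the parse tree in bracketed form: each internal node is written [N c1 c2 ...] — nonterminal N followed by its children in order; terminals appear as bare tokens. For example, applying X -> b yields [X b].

List
X :: List
var :: List
var :: X :: List
var :: X + X :: List
var :: var + X :: List
var :: var + b :: List
var :: var + b :: X
var :: var + b :: var

[List [X var] :: [List [X [X var] + [X b]] :: [List [X var]]]]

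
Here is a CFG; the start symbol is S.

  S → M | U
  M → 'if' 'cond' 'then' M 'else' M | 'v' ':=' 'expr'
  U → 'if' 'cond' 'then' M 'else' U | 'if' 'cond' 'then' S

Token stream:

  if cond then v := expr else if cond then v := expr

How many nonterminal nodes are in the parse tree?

6

[S [U if cond then [M v := expr] else [U if cond then [S [M v := expr]]]]]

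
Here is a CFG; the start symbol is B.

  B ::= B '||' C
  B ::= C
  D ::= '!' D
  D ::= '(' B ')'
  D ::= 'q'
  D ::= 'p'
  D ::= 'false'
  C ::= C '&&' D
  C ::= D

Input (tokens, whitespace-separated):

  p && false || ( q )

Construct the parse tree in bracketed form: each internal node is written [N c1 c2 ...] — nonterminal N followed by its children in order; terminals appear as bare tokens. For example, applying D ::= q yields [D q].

B
B || C
C || C
C && D || C
D && D || C
p && D || C
p && false || C
p && false || D
p && false || ( B )
p && false || ( C )
p && false || ( D )
p && false || ( q )

[B [B [C [C [D p]] && [D false]]] || [C [D ( [B [C [D q]]] )]]]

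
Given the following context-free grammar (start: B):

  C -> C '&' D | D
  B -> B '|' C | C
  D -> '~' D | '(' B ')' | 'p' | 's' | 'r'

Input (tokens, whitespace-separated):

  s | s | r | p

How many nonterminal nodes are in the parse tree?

[B [B [B [B [C [D s]]] | [C [D s]]] | [C [D r]]] | [C [D p]]]

12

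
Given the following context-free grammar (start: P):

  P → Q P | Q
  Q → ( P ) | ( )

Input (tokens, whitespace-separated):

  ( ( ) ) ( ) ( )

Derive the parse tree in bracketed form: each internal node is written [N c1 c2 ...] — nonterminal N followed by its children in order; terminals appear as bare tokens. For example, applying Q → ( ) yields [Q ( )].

P
Q P
( P ) P
( Q ) P
( ( ) ) P
( ( ) ) Q P
( ( ) ) ( ) P
( ( ) ) ( ) Q
( ( ) ) ( ) ( )

[P [Q ( [P [Q ( )]] )] [P [Q ( )] [P [Q ( )]]]]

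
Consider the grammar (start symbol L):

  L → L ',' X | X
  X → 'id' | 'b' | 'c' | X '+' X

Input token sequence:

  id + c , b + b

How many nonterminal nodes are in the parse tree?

[L [L [X [X id] + [X c]]] , [X [X b] + [X b]]]

8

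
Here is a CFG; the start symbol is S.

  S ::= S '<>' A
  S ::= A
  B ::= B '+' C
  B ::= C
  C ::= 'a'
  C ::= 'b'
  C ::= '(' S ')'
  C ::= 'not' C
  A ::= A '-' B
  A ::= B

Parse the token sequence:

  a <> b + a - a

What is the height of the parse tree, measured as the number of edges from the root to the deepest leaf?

6

[S [S [A [B [C a]]]] <> [A [A [B [B [C b]] + [C a]]] - [B [C a]]]]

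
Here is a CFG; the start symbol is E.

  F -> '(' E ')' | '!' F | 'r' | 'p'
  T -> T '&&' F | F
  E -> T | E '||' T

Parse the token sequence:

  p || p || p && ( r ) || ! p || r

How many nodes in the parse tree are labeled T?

[E [E [E [E [E [T [F p]]] || [T [F p]]] || [T [T [F p]] && [F ( [E [T [F r]]] )]]] || [T [F ! [F p]]]] || [T [F r]]]

7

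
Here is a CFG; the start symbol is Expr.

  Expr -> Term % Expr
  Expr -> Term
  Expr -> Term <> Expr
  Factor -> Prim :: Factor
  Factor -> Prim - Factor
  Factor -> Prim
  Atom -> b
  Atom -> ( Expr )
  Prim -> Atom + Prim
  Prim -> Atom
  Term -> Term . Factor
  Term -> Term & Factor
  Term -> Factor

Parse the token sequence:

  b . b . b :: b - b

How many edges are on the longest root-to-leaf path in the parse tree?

[Expr [Term [Term [Term [Factor [Prim [Atom b]]]] . [Factor [Prim [Atom b]]]] . [Factor [Prim [Atom b]] :: [Factor [Prim [Atom b]] - [Factor [Prim [Atom b]]]]]]]

7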